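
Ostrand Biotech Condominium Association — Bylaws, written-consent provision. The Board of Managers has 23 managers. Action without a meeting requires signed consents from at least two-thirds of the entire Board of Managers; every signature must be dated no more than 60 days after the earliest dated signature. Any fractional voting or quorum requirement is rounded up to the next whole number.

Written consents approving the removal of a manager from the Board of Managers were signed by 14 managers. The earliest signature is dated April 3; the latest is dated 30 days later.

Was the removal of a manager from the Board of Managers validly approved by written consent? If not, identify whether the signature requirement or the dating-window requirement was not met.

Not effective — insufficient signatures.

Signatures required: at least two-thirds of 23 — 2/3 of 23 = 15.33, rounded up to 16, so 16 needed; 14 signed. Insufficient.
Dating window: the latest signature is 30 days after the earliest; the limit is 60 days. Within the window.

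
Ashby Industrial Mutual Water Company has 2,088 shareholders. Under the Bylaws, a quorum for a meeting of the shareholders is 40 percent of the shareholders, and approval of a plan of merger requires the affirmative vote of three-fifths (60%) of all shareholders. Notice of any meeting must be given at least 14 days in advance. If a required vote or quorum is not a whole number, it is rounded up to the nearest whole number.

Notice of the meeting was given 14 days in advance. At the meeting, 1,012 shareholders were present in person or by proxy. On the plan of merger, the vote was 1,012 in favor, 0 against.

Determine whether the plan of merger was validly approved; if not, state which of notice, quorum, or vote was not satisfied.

Invalid — vote requirement not satisfied.

Notice: 14 days given; 14 required. Satisfied.
Quorum: 40% of 2,088 = 835.20, rounded up to 836; 1,012 present. Satisfied.
Vote: requires three-fifths of all shareholders (2,088); 3/5 of 2088 = 1252.80, rounded up to 1253, so 1,253 needed; 1,012 in favor. Not satisfied.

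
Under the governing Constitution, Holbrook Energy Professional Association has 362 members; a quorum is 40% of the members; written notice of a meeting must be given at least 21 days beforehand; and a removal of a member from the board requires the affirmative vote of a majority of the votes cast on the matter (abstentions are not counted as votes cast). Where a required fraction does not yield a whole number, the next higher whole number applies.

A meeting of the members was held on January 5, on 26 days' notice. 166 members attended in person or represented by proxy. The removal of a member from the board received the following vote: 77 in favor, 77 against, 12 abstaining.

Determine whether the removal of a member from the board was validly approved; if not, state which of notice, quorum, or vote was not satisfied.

Invalid — vote requirement not satisfied.

Notice: 26 days given; 21 required. Satisfied.
Quorum: 40% of 362 = 144.80, rounded up to 145; 166 present. Satisfied.
Vote: requires a majority of the votes cast (166 − 12 abstaining = 154); a majority of 154 is 78, so 78 needed; 77 in favor. Not satisfied.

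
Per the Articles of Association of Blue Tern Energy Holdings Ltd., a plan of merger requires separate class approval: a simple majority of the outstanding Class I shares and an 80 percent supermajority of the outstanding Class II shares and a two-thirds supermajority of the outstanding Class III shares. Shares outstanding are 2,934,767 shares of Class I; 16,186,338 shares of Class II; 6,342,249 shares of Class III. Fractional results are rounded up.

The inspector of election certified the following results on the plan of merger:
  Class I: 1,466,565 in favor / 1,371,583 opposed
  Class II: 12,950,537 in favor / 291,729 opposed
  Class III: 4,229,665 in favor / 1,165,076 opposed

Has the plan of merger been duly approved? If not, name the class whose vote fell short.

Not approved — the Class I shares did not give the required vote.

Class I: a majority of 2934767 is 1467384; 1,467,384 required, 1,466,565 in favor — not approved.
Class II: 4/5 of 16186338 = 12949070.40, rounded up to 12949071; 12,949,071 required, 12,950,537 in favor — approved.
Class III: 2/3 of 6342249 = 4228166; 4,228,166 required, 4,229,665 in favor — approved.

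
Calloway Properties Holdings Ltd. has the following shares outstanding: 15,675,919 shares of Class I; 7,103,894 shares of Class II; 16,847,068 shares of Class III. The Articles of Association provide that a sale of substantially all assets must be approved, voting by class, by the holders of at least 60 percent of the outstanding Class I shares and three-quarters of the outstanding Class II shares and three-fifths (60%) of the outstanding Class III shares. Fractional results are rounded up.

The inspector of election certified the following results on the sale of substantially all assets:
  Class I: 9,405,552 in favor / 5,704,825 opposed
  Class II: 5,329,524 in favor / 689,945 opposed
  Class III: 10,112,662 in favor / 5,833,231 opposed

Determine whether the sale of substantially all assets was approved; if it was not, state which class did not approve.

Class I: 3/5 of 15675919 = 9405551.40, rounded up to 9405552; 9,405,552 required, 9,405,552 in favor — approved.
Class II: 3/4 of 7103894 = 5327920.50, rounded up to 5327921; 5,327,921 required, 5,329,524 in favor — approved.
Class III: 3/5 of 16847068 = 10108240.80, rounded up to 10108241; 10,108,241 required, 10,112,662 in favor — approved.

Approved — every class gave the required vote.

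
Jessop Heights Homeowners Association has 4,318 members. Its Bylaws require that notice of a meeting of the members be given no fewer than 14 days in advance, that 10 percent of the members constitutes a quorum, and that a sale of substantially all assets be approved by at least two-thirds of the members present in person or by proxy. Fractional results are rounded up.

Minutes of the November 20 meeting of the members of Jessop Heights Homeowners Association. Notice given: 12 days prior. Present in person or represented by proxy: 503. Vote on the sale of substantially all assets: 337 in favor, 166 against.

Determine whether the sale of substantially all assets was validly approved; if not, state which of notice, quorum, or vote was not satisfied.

Notice: 12 days given; 14 required. Not satisfied.
Quorum: 10% of 4,318 = 431.80, rounded up to 432; 503 present. Satisfied.
Vote: requires two-thirds of those present (503); 2/3 of 503 = 335.33, rounded up to 336, so 336 needed; 337 in favor. Satisfied.

Invalid — notice requirement not satisfied.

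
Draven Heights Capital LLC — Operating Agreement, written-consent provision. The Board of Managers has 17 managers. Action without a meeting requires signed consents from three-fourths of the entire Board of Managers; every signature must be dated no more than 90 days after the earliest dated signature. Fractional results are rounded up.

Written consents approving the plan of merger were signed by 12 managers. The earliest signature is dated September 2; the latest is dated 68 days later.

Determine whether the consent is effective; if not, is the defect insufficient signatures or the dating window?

Not effective — insufficient signatures.

Signatures required: three-fourths of 17 — 3/4 of 17 = 12.75, rounded up to 13, so 13 needed; 12 signed. Insufficient.
Dating window: the latest signature is 68 days after the earliest; the limit is 90 days. Within the window.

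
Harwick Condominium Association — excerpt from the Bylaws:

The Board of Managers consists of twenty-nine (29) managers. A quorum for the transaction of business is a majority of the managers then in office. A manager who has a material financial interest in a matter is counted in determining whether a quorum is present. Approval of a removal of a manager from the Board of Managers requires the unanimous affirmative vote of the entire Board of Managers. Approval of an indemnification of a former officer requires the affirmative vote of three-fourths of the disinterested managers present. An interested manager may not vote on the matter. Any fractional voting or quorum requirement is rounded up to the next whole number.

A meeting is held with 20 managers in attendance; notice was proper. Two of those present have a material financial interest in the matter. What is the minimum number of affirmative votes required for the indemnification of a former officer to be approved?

The indemnification of a former officer requires three-fourths of the disinterested managers present (20 − 2 = 18).
3/4 of 18 = 13.50, rounded up to 14.

14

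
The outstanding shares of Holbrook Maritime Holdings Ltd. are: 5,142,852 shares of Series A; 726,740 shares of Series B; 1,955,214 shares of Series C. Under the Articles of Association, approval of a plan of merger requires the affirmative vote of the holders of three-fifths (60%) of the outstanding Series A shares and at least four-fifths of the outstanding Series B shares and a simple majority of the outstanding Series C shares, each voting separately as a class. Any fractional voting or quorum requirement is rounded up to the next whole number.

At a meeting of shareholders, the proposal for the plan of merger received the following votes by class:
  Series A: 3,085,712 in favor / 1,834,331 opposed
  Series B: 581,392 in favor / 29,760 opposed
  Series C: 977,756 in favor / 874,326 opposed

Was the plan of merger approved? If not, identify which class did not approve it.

Series A: 3/5 of 5142852 = 3085711.20, rounded up to 3085712; 3,085,712 required, 3,085,712 in favor — approved.
Series B: 4/5 of 726740 = 581392; 581,392 required, 581,392 in favor — approved.
Series C: a majority of 1955214 is 977608; 977,608 required, 977,756 in favor — approved.

Approved — every class gave the required vote.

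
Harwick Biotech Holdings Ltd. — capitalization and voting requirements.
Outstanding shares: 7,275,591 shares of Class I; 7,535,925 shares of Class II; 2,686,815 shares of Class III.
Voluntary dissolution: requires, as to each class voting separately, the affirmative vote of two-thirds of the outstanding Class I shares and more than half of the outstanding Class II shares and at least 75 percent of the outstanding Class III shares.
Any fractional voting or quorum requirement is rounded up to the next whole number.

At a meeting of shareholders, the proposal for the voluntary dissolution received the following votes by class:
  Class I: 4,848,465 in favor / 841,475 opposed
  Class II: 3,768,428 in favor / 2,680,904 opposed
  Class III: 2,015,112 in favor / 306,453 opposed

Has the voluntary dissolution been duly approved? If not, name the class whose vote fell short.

Class I: 2/3 of 7275591 = 4850394; 4,850,394 required, 4,848,465 in favor — not approved.
Class II: a majority of 7535925 is 3767963; 3,767,963 required, 3,768,428 in favor — approved.
Class III: 3/4 of 2686815 = 2015111.25, rounded up to 2015112; 2,015,112 required, 2,015,112 in favor — approved.

Not approved — the Class I shares did not give the required vote.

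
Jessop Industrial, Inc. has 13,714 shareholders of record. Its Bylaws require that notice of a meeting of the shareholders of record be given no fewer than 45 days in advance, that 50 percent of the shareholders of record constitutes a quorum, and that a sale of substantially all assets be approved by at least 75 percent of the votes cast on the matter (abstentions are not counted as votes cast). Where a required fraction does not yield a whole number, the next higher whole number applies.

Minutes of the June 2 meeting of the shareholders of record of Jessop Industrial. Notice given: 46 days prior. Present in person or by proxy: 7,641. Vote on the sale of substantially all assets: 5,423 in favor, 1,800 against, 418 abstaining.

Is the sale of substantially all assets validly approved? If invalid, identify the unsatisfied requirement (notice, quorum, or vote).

Notice: 46 days given; 45 required. Satisfied.
Quorum: 50% of 13,714 = 6,857; 7,641 present. Satisfied.
Vote: requires three-fourths of the votes cast (7,641 − 418 abstaining = 7,223); 3/4 of 7223 = 5417.25, rounded up to 5418, so 5,418 needed; 5,423 in favor. Satisfied.

Valid — all requirements satisfied.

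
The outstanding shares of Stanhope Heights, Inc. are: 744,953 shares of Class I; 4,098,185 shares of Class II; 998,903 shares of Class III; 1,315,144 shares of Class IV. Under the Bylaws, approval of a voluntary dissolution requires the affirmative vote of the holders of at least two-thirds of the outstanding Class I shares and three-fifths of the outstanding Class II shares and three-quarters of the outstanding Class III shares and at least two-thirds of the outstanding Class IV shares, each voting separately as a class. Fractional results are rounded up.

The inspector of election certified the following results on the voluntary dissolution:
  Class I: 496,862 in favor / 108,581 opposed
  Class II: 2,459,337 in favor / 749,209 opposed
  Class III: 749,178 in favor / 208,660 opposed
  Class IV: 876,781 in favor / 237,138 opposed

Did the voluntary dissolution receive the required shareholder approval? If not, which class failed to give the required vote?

Class I: 2/3 of 744953 = 496635.33, rounded up to 496636; 496,636 required, 496,862 in favor — approved.
Class II: 3/5 of 4098185 = 2458911; 2,458,911 required, 2,459,337 in favor — approved.
Class III: 3/4 of 998903 = 749177.25, rounded up to 749178; 749,178 required, 749,178 in favor — approved.
Class IV: 2/3 of 1315144 = 876762.67, rounded up to 876763; 876,763 required, 876,781 in favor — approved.

Approved — every class gave the required vote.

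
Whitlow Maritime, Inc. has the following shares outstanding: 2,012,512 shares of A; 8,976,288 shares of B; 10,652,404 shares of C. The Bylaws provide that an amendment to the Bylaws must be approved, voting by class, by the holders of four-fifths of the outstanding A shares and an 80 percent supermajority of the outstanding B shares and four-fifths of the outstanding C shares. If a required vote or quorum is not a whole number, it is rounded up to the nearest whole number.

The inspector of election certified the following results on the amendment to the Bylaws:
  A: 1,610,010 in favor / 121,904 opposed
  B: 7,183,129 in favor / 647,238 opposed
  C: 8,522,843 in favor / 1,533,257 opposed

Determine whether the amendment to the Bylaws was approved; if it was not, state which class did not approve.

Approved — every class gave the required vote.

A: 4/5 of 2012512 = 1610009.60, rounded up to 1610010; 1,610,010 required, 1,610,010 in favor — approved.
B: 4/5 of 8976288 = 7181030.40, rounded up to 7181031; 7,181,031 required, 7,183,129 in favor — approved.
C: 4/5 of 10652404 = 8521923.20, rounded up to 8521924; 8,521,924 required, 8,522,843 in favor — approved.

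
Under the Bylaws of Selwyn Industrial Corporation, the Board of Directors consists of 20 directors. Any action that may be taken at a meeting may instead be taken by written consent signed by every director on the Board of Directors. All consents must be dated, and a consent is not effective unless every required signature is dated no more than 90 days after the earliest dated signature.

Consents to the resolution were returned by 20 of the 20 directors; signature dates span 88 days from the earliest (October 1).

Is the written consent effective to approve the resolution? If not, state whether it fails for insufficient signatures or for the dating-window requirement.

Effective — both the signature and dating-window requirements are satisfied.

Signatures required: the unanimous vote of 20 — unanimous means all 20, so 20 needed; 20 signed. Sufficient.
Dating window: the latest signature is 88 days after the earliest; the limit is 90 days. Within the window.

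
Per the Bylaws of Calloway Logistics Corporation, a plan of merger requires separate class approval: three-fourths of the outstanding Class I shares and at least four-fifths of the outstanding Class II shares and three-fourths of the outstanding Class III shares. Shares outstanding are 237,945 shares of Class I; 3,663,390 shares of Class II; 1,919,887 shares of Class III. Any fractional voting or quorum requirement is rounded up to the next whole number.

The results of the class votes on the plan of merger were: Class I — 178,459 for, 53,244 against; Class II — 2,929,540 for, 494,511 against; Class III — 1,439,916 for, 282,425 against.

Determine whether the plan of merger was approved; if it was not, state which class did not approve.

Class I: 3/4 of 237945 = 178458.75, rounded up to 178459; 178,459 required, 178,459 in favor — approved.
Class II: 4/5 of 3663390 = 2930712; 2,930,712 required, 2,929,540 in favor — not approved.
Class III: 3/4 of 1919887 = 1439915.25, rounded up to 1439916; 1,439,916 required, 1,439,916 in favor — approved.

Not approved — the Class II shares did not give the required vote.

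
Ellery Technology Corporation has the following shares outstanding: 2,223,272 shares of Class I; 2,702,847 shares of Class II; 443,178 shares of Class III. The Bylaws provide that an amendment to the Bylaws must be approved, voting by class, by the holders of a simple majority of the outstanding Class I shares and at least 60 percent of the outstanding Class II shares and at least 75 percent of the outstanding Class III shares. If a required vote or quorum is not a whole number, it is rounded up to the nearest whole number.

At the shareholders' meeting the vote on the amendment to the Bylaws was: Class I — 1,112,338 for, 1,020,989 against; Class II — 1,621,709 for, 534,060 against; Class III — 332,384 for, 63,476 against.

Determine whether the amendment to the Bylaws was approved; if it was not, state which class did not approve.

Class I: a majority of 2223272 is 1111637; 1,111,637 required, 1,112,338 in favor — approved.
Class II: 3/5 of 2702847 = 1621708.20, rounded up to 1621709; 1,621,709 required, 1,621,709 in favor — approved.
Class III: 3/4 of 443178 = 332383.50, rounded up to 332384; 332,384 required, 332,384 in favor — approved.

Approved — every class gave the required vote.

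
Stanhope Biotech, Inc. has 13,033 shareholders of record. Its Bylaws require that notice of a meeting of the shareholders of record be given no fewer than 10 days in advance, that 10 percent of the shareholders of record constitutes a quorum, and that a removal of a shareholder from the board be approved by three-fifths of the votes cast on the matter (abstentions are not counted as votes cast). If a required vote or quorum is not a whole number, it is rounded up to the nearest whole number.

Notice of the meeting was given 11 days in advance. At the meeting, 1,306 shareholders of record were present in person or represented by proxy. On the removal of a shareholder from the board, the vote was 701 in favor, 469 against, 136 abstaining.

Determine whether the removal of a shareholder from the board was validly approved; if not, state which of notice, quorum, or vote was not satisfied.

Notice: 11 days given; 10 required. Satisfied.
Quorum: 10% of 13,033 = 1,303.30, rounded up to 1,304; 1,306 present. Satisfied.
Vote: requires three-fifths of the votes cast (1,306 − 136 abstaining = 1,170); 3/5 of 1170 = 702, so 702 needed; 701 in favor. Not satisfied.

Invalid — vote requirement not satisfied.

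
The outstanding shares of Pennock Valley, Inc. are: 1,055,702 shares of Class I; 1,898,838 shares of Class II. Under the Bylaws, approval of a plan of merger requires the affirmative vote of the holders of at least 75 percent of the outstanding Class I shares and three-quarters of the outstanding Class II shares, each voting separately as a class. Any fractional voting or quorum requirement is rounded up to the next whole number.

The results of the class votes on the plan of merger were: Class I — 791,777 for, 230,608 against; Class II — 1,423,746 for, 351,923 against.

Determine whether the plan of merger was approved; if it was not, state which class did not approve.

Not approved — the Class II shares did not give the required vote.

Class I: 3/4 of 1055702 = 791776.50, rounded up to 791777; 791,777 required, 791,777 in favor — approved.
Class II: 3/4 of 1898838 = 1424128.50, rounded up to 1424129; 1,424,129 required, 1,423,746 in favor — not approved.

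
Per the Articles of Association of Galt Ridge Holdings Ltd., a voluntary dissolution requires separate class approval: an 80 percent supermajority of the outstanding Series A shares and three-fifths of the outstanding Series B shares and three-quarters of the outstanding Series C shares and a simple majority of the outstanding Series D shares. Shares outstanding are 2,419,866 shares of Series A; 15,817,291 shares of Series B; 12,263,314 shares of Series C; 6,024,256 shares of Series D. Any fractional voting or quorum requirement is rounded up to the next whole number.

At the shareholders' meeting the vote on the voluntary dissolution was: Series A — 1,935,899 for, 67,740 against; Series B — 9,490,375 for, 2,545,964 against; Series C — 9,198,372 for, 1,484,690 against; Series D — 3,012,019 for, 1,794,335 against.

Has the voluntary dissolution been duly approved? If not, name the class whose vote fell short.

Series A: 4/5 of 2419866 = 1935892.80, rounded up to 1935893; 1,935,893 required, 1,935,899 in favor — approved.
Series B: 3/5 of 15817291 = 9490374.60, rounded up to 9490375; 9,490,375 required, 9,490,375 in favor — approved.
Series C: 3/4 of 12263314 = 9197485.50, rounded up to 9197486; 9,197,486 required, 9,198,372 in favor — approved.
Series D: a majority of 6024256 is 3012129; 3,012,129 required, 3,012,019 in favor — not approved.

Not approved — the Series D shares did not give the required vote.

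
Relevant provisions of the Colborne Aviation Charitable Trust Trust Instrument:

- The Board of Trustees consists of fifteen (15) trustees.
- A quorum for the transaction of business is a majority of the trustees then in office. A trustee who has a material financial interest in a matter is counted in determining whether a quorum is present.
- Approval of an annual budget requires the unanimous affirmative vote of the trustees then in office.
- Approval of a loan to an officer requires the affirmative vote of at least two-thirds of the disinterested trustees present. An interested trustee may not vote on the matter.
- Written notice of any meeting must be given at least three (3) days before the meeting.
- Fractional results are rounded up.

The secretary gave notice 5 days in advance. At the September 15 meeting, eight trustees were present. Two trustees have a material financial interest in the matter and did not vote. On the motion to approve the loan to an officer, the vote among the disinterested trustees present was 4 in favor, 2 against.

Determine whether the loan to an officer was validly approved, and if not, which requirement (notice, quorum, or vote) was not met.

Notice: 5 days given; 3 required (5 ≥ 3). Satisfied.
Quorum: 8 present (interested trustees count toward quorum); quorum is 8. Satisfied.
Vote: the loan to an officer requires two-thirds of the disinterested trustees present (8 − 2 = 6). 2/3 of 6 = 4, so 4 affirmative votes are needed; 4 voted in favor. Satisfied.

Valid — all requirements satisfied.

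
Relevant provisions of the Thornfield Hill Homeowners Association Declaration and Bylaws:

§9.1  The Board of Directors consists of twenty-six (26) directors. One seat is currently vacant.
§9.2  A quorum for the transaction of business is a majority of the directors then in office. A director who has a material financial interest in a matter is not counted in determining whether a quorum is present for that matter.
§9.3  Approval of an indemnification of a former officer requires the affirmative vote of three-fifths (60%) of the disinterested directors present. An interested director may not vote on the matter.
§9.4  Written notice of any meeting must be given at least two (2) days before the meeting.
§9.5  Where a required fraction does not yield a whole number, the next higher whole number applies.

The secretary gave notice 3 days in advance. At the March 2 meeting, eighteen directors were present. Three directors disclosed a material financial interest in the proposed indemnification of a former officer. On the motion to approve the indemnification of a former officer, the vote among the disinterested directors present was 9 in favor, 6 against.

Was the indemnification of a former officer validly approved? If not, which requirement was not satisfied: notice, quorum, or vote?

Notice: 3 days given; 2 required (3 ≥ 2). Satisfied.
Quorum: 18 present, but the 3 interested directors do not count, leaving 15. Quorum is 13. Satisfied.
Vote: the indemnification of a former officer requires three-fifths of the disinterested directors present (18 − 3 = 15). 3/5 of 15 = 9, so 9 affirmative votes are needed; 9 voted in favor. Satisfied.

Valid — all requirements satisfied.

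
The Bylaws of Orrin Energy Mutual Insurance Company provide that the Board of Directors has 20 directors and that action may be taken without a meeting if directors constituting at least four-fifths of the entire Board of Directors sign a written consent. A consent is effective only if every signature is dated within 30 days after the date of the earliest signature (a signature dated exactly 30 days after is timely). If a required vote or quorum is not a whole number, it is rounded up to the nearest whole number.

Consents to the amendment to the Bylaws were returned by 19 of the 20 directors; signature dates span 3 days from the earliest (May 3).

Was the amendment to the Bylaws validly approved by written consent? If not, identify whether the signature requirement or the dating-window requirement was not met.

Signatures required: at least four-fifths of 20 — 4/5 of 20 = 16, so 16 needed; 19 signed. Sufficient.
Dating window: the latest signature is 3 days after the earliest; the limit is 30 days. Within the window.

Effective — both the signature and dating-window requirements are satisfied.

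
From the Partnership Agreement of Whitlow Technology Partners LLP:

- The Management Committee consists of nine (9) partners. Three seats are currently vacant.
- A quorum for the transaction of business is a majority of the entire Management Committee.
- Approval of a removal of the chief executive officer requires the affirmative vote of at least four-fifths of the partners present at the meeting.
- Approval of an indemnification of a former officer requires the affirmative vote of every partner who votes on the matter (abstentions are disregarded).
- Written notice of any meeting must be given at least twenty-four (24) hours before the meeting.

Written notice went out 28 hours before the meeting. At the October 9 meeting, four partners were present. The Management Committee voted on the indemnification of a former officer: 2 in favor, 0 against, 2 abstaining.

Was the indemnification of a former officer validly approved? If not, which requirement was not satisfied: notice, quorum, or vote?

Notice: 28 hours given; 24 required (28 ≥ 24). Satisfied.
Quorum: 4 present; quorum is 5. Not satisfied.
Vote: the indemnification of a former officer requires the unanimous vote of the votes cast (4 present − 2 abstaining = 2). Unanimous means all 2, so 2 affirmative votes are needed; 2 voted in favor. Satisfied. (Moot — without a quorum no business can be validly transacted.)

Invalid — quorum requirement not satisfied.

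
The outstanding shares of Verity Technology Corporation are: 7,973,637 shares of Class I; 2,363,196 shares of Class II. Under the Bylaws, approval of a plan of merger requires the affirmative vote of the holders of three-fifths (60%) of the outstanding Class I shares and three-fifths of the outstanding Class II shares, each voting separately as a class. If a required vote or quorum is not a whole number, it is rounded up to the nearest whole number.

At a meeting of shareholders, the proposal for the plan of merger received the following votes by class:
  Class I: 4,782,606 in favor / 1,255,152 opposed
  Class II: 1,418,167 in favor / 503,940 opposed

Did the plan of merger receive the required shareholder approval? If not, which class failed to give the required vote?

Class I: 3/5 of 7973637 = 4784182.20, rounded up to 4784183; 4,784,183 required, 4,782,606 in favor — not approved.
Class II: 3/5 of 2363196 = 1417917.60, rounded up to 1417918; 1,417,918 required, 1,418,167 in favor — approved.

Not approved — the Class I shares did not give the required vote.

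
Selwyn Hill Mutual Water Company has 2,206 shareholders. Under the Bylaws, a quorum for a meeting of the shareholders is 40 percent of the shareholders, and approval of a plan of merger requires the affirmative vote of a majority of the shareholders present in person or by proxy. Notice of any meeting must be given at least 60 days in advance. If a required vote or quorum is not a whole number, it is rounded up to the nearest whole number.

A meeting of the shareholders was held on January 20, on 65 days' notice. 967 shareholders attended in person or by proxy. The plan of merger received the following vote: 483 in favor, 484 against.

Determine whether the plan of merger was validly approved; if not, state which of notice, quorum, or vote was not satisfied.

Notice: 65 days given; 60 required. Satisfied.
Quorum: 40% of 2,206 = 882.40, rounded up to 883; 967 present. Satisfied.
Vote: requires a majority of those present (967); a majority of 967 is 484, so 484 needed; 483 in favor. Not satisfied.

Invalid — vote requirement not satisfied.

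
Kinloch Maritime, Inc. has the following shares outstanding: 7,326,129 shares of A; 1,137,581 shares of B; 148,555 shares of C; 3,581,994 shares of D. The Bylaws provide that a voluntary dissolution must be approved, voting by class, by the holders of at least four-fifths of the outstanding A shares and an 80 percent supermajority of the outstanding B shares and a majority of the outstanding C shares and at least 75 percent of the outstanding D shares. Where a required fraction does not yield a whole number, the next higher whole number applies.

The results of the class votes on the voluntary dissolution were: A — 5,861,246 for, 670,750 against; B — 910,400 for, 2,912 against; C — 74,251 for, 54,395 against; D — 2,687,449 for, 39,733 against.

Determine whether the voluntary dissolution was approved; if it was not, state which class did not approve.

A: 4/5 of 7326129 = 5860903.20, rounded up to 5860904; 5,860,904 required, 5,861,246 in favor — approved.
B: 4/5 of 1137581 = 910064.80, rounded up to 910065; 910,065 required, 910,400 in favor — approved.
C: a majority of 148555 is 74278; 74,278 required, 74,251 in favor — not approved.
D: 3/4 of 3581994 = 2686495.50, rounded up to 2686496; 2,686,496 required, 2,687,449 in favor — approved.

Not approved — the C shares did not give the required vote.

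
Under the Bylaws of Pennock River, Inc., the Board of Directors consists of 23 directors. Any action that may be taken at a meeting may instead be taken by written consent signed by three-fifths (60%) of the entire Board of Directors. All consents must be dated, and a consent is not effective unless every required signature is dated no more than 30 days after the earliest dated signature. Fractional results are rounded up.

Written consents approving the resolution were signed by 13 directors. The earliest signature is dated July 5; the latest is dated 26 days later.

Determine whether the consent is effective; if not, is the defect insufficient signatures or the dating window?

Not effective — insufficient signatures.

Signatures required: three-fifths (60%) of 23 — 3/5 of 23 = 13.80, rounded up to 14, so 14 needed; 13 signed. Insufficient.
Dating window: the latest signature is 26 days after the earliest; the limit is 30 days. Within the window.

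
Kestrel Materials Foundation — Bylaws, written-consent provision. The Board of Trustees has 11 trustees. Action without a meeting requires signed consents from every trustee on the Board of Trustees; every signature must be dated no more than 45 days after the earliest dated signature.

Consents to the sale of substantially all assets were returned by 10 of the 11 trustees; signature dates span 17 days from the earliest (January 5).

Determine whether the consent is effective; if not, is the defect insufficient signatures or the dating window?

Signatures required: the unanimous vote of 11 — unanimous means all 11, so 11 needed; 10 signed. Insufficient.
Dating window: the latest signature is 17 days after the earliest; the limit is 45 days. Within the window.

Not effective — insufficient signatures.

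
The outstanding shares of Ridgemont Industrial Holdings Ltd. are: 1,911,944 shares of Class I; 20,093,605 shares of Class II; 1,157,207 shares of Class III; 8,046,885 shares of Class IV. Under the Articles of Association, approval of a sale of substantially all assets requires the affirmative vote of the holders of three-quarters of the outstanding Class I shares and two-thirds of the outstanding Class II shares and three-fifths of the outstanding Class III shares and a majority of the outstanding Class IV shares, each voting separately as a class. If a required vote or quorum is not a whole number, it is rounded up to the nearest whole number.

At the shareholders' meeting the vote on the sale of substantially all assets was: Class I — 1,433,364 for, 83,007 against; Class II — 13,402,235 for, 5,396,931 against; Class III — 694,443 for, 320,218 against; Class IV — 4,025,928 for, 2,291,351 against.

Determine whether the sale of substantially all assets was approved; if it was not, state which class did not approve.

Class I: 3/4 of 1911944 = 1433958; 1,433,958 required, 1,433,364 in favor — not approved.
Class II: 2/3 of 20093605 = 13395736.67, rounded up to 13395737; 13,395,737 required, 13,402,235 in favor — approved.
Class III: 3/5 of 1157207 = 694324.20, rounded up to 694325; 694,325 required, 694,443 in favor — approved.
Class IV: a majority of 8046885 is 4023443; 4,023,443 required, 4,025,928 in favor — approved.

Not approved — the Class I shares did not give the required vote.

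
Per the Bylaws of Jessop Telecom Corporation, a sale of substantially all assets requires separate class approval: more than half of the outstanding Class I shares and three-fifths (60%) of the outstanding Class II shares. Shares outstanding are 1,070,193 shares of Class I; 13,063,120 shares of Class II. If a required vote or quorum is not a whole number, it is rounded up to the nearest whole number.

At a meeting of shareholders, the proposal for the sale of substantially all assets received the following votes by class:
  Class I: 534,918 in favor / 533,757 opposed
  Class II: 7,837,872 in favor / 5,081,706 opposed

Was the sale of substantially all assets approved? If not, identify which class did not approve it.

Not approved — the Class I shares did not give the required vote.

Class I: a majority of 1070193 is 535097; 535,097 required, 534,918 in favor — not approved.
Class II: 3/5 of 13063120 = 7837872; 7,837,872 required, 7,837,872 in favor — approved.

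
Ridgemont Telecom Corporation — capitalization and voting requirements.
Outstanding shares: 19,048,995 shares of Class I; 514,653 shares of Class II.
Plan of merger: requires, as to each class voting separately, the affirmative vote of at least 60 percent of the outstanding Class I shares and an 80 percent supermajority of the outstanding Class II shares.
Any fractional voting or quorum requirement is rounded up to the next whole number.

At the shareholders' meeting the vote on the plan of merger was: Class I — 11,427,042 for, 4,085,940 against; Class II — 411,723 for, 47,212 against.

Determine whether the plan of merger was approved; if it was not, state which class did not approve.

Not approved — the Class I shares did not give the required vote.

Class I: 3/5 of 19048995 = 11429397; 11,429,397 required, 11,427,042 in favor — not approved.
Class II: 4/5 of 514653 = 411722.40, rounded up to 411723; 411,723 required, 411,723 in favor — approved.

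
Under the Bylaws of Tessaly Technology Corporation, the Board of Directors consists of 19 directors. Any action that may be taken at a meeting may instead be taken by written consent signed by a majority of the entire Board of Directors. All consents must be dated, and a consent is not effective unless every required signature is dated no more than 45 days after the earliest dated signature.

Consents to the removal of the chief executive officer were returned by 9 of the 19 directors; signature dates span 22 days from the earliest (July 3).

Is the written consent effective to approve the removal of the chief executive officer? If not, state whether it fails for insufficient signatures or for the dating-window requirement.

Signatures required: a majority of 19 — a majority of 19 is 10, so 10 needed; 9 signed. Insufficient.
Dating window: the latest signature is 22 days after the earliest; the limit is 45 days. Within the window.

Not effective — insufficient signatures.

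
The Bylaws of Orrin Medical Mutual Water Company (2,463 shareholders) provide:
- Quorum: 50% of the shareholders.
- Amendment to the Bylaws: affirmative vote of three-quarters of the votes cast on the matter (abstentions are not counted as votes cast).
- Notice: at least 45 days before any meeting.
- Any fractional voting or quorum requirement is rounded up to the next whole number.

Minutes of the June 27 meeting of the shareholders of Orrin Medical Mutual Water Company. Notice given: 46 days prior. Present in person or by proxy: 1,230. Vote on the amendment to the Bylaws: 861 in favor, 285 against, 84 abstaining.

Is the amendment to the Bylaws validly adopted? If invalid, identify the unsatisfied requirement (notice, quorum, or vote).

Invalid — quorum requirement not satisfied.

Notice: 46 days given; 45 required. Satisfied.
Quorum: 50% of 2,463 = 1,231.50, rounded up to 1,232; 1,230 present. Not satisfied.
Vote: requires three-fourths of the votes cast (1,230 − 84 abstaining = 1,146); 3/4 of 1146 = 859.50, rounded up to 860, so 860 needed; 861 in favor. Satisfied.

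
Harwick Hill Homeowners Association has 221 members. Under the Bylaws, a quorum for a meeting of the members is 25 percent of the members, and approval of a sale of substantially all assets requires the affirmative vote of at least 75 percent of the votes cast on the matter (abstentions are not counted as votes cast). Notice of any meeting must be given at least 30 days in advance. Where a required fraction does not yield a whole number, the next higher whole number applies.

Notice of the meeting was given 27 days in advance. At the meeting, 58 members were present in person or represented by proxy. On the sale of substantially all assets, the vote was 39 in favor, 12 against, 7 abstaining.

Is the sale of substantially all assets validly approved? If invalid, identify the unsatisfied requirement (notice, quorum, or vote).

Invalid — notice requirement not satisfied.

Notice: 27 days given; 30 required. Not satisfied.
Quorum: 25% of 221 = 55.25, rounded up to 56; 58 present. Satisfied.
Vote: requires three-fourths of the votes cast (58 − 7 abstaining = 51); 3/4 of 51 = 38.25, rounded up to 39, so 39 needed; 39 in favor. Satisfied.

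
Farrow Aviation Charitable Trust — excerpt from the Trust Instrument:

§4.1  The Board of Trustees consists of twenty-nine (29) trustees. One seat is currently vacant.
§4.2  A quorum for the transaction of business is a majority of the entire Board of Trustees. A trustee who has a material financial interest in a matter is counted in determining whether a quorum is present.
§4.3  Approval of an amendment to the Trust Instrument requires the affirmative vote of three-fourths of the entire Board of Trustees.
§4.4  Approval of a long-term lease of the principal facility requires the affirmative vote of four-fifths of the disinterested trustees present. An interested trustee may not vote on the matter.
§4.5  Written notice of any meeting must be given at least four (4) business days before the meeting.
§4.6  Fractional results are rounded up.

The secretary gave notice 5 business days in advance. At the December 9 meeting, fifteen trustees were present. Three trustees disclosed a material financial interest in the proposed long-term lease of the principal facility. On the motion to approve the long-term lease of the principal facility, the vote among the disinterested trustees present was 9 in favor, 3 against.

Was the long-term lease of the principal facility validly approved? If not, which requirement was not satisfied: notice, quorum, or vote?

Invalid — vote requirement not satisfied.

Notice: 5 business days given; 4 required (5 ≥ 4). Satisfied.
Quorum: 15 present (interested trustees count toward quorum); quorum is 15. Satisfied.
Vote: the long-term lease of the principal facility requires four-fifths of the disinterested trustees present (15 − 3 = 12). 4/5 of 12 = 9.60, rounded up to 10, so 10 affirmative votes are needed; 9 voted in favor. Not satisfied.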